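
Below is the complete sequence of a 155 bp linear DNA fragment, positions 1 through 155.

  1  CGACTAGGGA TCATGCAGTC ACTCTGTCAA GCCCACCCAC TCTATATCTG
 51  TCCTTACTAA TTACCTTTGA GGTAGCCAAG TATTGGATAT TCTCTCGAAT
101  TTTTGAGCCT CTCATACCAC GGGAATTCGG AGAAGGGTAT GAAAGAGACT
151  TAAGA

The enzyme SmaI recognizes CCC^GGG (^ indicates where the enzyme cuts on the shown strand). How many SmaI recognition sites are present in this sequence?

No occurrence of CCCGGG is present in the sequence.
SmaI does not cut: 0 sites.

0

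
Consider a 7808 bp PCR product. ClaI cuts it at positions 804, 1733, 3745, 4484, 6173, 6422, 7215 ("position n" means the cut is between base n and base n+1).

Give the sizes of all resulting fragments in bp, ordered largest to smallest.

Linear molecule, 7 cuts → 8 fragments:
  804 − 0 = 804 bp
  1733 − 804 = 929 bp
  3745 − 1733 = 2012 bp
  4484 − 3745 = 739 bp
  6173 − 4484 = 1689 bp
  6422 − 6173 = 249 bp
  7215 − 6422 = 793 bp
  7808 − 7215 = 593 bp
Sorted largest to smallest: 2012, 1689, 929, 804, 793, 739, 593, 249 bp.

2012, 1689, 929, 804, 793, 739, 593, 249 bp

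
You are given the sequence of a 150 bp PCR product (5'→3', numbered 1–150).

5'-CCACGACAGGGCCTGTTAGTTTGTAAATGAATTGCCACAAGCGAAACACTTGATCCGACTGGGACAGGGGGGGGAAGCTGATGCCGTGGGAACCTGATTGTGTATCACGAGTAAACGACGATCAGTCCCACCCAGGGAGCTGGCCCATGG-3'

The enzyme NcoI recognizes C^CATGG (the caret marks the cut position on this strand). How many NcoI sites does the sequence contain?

1

CCATGG occurs starting at position 145.
NcoI cuts at 1 site.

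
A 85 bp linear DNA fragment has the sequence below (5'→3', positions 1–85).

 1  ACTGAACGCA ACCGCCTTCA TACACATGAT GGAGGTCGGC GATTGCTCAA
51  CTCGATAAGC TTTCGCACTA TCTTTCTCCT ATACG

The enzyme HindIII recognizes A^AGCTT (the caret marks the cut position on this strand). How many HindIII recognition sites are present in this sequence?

AAGCTT occurs starting at position 57.
HindIII cuts at 1 site.

1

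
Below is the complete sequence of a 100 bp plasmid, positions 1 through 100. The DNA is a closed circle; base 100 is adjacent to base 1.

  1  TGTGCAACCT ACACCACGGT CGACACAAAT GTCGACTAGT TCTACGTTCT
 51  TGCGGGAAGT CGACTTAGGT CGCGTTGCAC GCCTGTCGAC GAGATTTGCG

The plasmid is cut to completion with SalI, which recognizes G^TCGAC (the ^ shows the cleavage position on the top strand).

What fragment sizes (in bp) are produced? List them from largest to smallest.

34, 28, 26, 12 bp

SalI sites (GTCGAC) start at positions 19, 31, 59, 85.
SalI cuts after the first base of each site, so after positions 19, 31, 59, 85.
Circular molecule, 4 cuts → 4 fragments:
  20–31 → 12 bp
  32–59 → 28 bp
  60–85 → 26 bp
  86–100 then 1–19 → 15 + 19 = 34 bp
Sorted largest to smallest: 34, 28, 26, 12 bp.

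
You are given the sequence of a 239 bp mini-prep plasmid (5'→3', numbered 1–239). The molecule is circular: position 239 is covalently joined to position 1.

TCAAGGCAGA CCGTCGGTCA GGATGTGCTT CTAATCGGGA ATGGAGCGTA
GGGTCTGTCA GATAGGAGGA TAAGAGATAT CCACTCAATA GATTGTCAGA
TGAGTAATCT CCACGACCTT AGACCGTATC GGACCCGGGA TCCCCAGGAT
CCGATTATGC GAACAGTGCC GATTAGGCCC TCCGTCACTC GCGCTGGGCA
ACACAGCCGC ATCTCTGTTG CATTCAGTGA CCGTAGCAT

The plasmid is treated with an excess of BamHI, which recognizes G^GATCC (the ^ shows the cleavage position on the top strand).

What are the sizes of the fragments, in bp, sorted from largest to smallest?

BamHI sites (GGATCC) start at positions 138, 147.
BamHI cuts after the first base of each site, so after positions 138, 147.
Circular molecule, 2 cuts → 2 fragments:
  139–147 → 9 bp
  148–239 then 1–138 → 92 + 138 = 230 bp
Sorted largest to smallest: 230, 9 bp.

230, 9 bp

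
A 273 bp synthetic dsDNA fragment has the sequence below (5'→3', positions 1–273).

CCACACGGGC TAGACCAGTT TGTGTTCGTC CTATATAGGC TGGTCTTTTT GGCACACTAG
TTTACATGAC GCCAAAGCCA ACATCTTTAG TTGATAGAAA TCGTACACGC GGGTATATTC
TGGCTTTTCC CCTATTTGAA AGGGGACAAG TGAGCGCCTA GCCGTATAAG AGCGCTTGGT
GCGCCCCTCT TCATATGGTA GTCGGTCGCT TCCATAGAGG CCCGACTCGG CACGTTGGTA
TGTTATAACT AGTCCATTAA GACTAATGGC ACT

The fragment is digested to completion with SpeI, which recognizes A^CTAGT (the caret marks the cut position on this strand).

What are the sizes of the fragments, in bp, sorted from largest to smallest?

SpeI sites (ACTAGT) start at positions 56, 248.
SpeI cuts after the first base of each site, so after positions 56, 248.
Linear molecule, 2 cuts → 3 fragments:
  1–56 → 56 bp
  57–248 → 192 bp
  249–273 → 25 bp
Sorted largest to smallest: 192, 56, 25 bp.

192, 56, 25 bp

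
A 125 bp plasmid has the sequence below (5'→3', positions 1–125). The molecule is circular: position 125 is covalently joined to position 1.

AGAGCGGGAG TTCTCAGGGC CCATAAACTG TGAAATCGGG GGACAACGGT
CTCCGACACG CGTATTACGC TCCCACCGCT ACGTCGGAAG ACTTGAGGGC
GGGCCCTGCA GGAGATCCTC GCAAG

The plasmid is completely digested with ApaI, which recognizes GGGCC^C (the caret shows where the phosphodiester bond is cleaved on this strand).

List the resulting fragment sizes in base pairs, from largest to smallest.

ApaI sites (GGGCCC) start at positions 17, 101.
ApaI cuts after base 5 of each site (before the last base), so after positions 21, 105.
Circular molecule, 2 cuts → 2 fragments:
  22–105 → 84 bp
  106–125 then 1–21 → 20 + 21 = 41 bp
Sorted largest to smallest: 84, 41 bp.

84, 41 bp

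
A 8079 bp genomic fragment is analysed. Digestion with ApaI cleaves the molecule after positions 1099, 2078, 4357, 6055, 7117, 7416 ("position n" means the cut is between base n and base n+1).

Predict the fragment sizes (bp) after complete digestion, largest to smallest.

Linear molecule, 6 cuts → 7 fragments:
  1099 − 0 = 1099 bp
  2078 − 1099 = 979 bp
  4357 − 2078 = 2279 bp
  6055 − 4357 = 1698 bp
  7117 − 6055 = 1062 bp
  7416 − 7117 = 299 bp
  8079 − 7416 = 663 bp
Sorted largest to smallest: 2279, 1698, 1099, 1062, 979, 663, 299 bp.

2279, 1698, 1099, 1062, 979, 663, 299 bp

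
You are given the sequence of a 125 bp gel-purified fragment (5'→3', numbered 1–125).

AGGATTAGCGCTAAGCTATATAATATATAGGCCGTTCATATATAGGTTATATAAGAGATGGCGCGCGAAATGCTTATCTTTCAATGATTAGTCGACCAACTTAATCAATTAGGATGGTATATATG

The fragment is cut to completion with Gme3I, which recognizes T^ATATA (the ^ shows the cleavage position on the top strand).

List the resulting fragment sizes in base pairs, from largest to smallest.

Gme3I sites (TATATA) start at positions 17, 24, 39, 48, 118.
Gme3I cuts after the first base of each site, so after positions 17, 24, 39, 48, 118.
Linear molecule, 5 cuts → 6 fragments:
  1–17 → 17 bp
  18–24 → 7 bp
  25–39 → 15 bp
  40–48 → 9 bp
  49–118 → 70 bp
  119–125 → 7 bp
Sorted largest to smallest: 70, 17, 15, 9, 7, 7 bp.

70, 17, 15, 9, 7, 7 bp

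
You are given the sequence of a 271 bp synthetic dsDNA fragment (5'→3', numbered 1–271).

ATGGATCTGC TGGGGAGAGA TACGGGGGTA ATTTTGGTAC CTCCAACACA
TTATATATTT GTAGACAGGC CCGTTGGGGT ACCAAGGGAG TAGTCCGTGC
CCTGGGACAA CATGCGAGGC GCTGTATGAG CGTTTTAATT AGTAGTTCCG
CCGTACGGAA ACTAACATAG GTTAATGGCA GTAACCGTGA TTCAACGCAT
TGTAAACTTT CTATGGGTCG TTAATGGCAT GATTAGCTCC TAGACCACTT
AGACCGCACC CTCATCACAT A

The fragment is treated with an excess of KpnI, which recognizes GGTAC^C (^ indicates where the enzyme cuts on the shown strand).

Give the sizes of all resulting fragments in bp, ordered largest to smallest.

KpnI sites (GGTACC) start at positions 36, 78.
KpnI cuts after base 5 of each site (before the last base), so after positions 40, 82.
Linear molecule, 2 cuts → 3 fragments:
  1–40 → 40 bp
  41–82 → 42 bp
  83–271 → 189 bp
Sorted largest to smallest: 189, 42, 40 bp.

189, 42, 40 bp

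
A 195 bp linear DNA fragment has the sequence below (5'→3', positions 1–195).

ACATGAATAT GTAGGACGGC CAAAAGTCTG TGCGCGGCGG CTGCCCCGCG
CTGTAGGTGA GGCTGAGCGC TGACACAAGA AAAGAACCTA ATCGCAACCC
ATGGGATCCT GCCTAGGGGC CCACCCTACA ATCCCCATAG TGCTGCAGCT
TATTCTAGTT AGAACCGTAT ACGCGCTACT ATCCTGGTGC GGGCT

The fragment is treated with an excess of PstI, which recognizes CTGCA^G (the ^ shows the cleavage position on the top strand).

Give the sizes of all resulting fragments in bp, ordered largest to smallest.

The PstI site (CTGCAG) starts at position 143.
PstI cuts after base 5 of each site (before the last base), so after position 147.
Linear molecule, 1 cut → 2 fragments:
  1–147 → 147 bp
  148–195 → 48 bp
Sorted largest to smallest: 147, 48 bp.

147, 48 bp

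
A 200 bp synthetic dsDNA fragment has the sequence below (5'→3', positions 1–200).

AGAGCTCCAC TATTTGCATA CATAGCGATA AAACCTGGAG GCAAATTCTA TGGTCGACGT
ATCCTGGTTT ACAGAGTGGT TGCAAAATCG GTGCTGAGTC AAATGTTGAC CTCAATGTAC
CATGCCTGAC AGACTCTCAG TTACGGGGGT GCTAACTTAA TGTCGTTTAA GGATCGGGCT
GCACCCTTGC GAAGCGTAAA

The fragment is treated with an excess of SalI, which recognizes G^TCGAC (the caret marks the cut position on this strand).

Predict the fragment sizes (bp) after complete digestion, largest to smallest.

147, 53 bp

The SalI site (GTCGAC) starts at position 53.
SalI cuts after the first base of each site, so after position 53.
Linear molecule, 1 cut → 2 fragments:
  1–53 → 53 bp
  54–200 → 147 bp
Sorted largest to smallest: 147, 53 bp.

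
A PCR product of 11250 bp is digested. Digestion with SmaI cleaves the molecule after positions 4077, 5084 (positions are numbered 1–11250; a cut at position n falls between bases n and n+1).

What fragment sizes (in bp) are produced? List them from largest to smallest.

6166, 4077, 1007 bp

Linear molecule, 2 cuts → 3 fragments:
  4077 − 0 = 4077 bp
  5084 − 4077 = 1007 bp
  11250 − 5084 = 6166 bp
Sorted largest to smallest: 6166, 4077, 1007 bp.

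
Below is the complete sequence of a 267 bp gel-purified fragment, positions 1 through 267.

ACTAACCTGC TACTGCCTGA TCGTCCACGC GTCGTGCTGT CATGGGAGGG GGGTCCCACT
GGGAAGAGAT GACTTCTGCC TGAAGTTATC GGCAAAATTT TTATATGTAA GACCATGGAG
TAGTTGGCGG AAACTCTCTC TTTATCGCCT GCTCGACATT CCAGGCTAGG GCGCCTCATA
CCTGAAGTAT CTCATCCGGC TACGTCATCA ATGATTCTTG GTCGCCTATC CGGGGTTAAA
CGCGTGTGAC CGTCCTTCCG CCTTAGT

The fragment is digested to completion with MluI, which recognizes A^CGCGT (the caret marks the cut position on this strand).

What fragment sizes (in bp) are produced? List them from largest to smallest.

MluI sites (ACGCGT) start at positions 27, 240.
MluI cuts after the first base of each site, so after positions 27, 240.
Linear molecule, 2 cuts → 3 fragments:
  1–27 → 27 bp
  28–240 → 213 bp
  241–267 → 27 bp
Sorted largest to smallest: 213, 27, 27 bp.

213, 27, 27 bp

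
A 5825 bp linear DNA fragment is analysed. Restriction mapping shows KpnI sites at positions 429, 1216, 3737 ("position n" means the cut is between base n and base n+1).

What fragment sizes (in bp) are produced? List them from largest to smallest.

2521, 2088, 787, 429 bp

Linear molecule, 3 cuts → 4 fragments:
  429 − 0 = 429 bp
  1216 − 429 = 787 bp
  3737 − 1216 = 2521 bp
  5825 − 3737 = 2088 bp
Sorted largest to smallest: 2521, 2088, 787, 429 bp.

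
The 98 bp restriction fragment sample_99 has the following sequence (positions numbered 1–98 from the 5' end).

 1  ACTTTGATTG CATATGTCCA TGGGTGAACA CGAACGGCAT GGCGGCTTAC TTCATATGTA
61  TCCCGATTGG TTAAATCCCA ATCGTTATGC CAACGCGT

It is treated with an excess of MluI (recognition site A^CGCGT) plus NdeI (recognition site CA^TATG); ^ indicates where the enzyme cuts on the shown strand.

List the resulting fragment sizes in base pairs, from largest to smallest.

The MluI site (ACGCGT) starts at position 93.
MluI cuts after the first base of each site, so after position 93.
NdeI sites (CATATG) start at positions 11, 53.
NdeI cuts after base 2 of each site, so after positions 12, 54.
Combined cut positions: 12, 54, 93.
Linear molecule, 3 cuts → 4 fragments:
  1–12 → 12 bp
  13–54 → 42 bp
  55–93 → 39 bp
  94–98 → 5 bp
Sorted largest to smallest: 42, 39, 12, 5 bp.

42, 39, 12, 5 bp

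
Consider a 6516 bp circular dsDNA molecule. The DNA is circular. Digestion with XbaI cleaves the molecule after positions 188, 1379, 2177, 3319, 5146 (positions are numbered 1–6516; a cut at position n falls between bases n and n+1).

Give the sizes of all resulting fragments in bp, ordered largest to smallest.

1827, 1558, 1191, 1142, 798 bp

Circular molecule, 5 cuts → 5 fragments:
  1379 − 188 = 1191 bp
  2177 − 1379 = 798 bp
  3319 − 2177 = 1142 bp
  5146 − 3319 = 1827 bp
  wrap: 6516 − 5146 + 188 = 1558 bp
Sorted largest to smallest: 1827, 1558, 1191, 1142, 798 bp.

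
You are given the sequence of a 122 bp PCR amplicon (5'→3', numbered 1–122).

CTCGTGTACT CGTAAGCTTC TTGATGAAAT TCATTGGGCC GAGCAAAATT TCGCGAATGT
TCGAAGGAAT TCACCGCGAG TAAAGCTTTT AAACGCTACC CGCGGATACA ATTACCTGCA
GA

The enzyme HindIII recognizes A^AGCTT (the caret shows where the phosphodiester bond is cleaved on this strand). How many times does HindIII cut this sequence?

2

AAGCTT occurs starting at positions 14, 83.
HindIII cuts at 2 sites.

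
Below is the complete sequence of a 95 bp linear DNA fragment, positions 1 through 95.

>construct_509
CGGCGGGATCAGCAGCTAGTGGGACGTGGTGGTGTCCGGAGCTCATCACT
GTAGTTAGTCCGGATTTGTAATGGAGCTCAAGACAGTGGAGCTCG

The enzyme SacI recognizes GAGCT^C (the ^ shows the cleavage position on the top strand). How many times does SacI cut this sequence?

3

GAGCTC occurs starting at positions 39, 74, 89.
SacI cuts at 3 sites.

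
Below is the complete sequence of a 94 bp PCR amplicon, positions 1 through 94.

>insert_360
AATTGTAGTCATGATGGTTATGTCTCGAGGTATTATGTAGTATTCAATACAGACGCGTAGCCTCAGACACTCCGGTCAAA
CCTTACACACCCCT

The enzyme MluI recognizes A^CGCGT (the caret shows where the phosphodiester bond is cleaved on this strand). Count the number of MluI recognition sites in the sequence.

ACGCGT occurs starting at position 53.
MluI cuts at 1 site.

1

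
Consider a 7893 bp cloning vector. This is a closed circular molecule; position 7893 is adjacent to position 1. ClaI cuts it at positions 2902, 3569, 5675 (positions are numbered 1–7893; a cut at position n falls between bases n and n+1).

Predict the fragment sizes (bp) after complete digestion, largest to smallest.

5120, 2106, 667 bp

Circular molecule, 3 cuts → 3 fragments:
  3569 − 2902 = 667 bp
  5675 − 3569 = 2106 bp
  wrap: 7893 − 5675 + 2902 = 5120 bp
Sorted largest to smallest: 5120, 2106, 667 bp.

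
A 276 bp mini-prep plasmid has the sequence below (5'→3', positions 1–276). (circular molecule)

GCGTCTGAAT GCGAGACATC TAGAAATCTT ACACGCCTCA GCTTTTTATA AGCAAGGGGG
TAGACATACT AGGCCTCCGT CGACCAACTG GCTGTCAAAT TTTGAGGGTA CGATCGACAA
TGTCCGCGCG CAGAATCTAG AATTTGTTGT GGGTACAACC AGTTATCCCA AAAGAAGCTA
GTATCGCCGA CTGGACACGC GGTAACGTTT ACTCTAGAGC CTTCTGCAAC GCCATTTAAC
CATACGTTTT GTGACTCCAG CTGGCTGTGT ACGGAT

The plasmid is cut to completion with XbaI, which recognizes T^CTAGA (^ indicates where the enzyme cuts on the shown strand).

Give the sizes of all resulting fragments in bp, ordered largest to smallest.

117, 82, 77 bp

XbaI sites (TCTAGA) start at positions 19, 136, 213.
XbaI cuts after the first base of each site, so after positions 19, 136, 213.
Circular molecule, 3 cuts → 3 fragments:
  20–136 → 117 bp
  137–213 → 77 bp
  214–276 then 1–19 → 63 + 19 = 82 bp
Sorted largest to smallest: 117, 82, 77 bp.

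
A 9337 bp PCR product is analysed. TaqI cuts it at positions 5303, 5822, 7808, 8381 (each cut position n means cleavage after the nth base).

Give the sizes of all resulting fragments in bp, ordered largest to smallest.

Linear molecule, 4 cuts → 5 fragments:
  5303 − 0 = 5303 bp
  5822 − 5303 = 519 bp
  7808 − 5822 = 1986 bp
  8381 − 7808 = 573 bp
  9337 − 8381 = 956 bp
Sorted largest to smallest: 5303, 1986, 956, 573, 519 bp.

5303, 1986, 956, 573, 519 bp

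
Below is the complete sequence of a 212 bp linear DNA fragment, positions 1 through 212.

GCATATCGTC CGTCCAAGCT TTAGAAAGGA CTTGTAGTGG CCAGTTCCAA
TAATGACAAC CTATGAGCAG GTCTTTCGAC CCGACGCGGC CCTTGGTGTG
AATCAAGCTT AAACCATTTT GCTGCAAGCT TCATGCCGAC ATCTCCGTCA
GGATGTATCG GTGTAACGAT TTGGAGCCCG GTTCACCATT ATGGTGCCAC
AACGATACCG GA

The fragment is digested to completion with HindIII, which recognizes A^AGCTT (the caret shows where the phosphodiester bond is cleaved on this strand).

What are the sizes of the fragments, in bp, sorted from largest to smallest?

HindIII sites (AAGCTT) start at positions 16, 105, 126.
HindIII cuts after the first base of each site, so after positions 16, 105, 126.
Linear molecule, 3 cuts → 4 fragments:
  1–16 → 16 bp
  17–105 → 89 bp
  106–126 → 21 bp
  127–212 → 86 bp
Sorted largest to smallest: 89, 86, 21, 16 bp.

89, 86, 21, 16 bp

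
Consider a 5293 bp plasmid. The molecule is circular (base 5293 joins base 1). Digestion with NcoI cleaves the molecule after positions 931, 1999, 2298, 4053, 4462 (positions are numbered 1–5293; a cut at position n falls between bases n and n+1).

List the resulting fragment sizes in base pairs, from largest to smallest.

1762, 1755, 1068, 409, 299 bp

Circular molecule, 5 cuts → 5 fragments:
  1999 − 931 = 1068 bp
  2298 − 1999 = 299 bp
  4053 − 2298 = 1755 bp
  4462 − 4053 = 409 bp
  wrap: 5293 − 4462 + 931 = 1762 bp
Sorted largest to smallest: 1762, 1755, 1068, 409, 299 bp.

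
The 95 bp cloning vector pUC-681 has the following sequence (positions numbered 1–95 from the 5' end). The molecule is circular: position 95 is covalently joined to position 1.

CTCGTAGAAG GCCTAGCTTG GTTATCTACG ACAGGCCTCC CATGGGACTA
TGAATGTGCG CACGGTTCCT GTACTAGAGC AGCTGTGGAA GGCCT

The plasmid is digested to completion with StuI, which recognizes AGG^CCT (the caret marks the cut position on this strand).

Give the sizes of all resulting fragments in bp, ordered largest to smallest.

57, 24, 14 bp

StuI sites (AGGCCT) start at positions 9, 33, 90.
StuI cuts after base 3 of each site, so after positions 11, 35, 92.
Circular molecule, 3 cuts → 3 fragments:
  12–35 → 24 bp
  36–92 → 57 bp
  93–95 then 1–11 → 3 + 11 = 14 bp
Sorted largest to smallest: 57, 24, 14 bp.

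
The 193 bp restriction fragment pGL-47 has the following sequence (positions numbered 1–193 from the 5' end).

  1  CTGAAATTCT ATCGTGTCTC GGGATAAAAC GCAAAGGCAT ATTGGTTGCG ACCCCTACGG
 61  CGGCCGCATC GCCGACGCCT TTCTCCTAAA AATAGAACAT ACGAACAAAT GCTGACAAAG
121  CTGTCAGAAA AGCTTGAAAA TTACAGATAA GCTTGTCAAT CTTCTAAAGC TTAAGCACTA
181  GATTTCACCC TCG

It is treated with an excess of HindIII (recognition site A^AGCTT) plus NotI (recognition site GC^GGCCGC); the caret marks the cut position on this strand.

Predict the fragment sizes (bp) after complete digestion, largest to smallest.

HindIII sites (AAGCTT) start at positions 130, 149, 167.
HindIII cuts after the first base of each site, so after positions 130, 149, 167.
The NotI site (GCGGCCGC) starts at position 60.
NotI cuts after base 2 of each site, so after position 61.
Combined cut positions: 61, 130, 149, 167.
Linear molecule, 4 cuts → 5 fragments:
  1–61 → 61 bp
  62–130 → 69 bp
  131–149 → 19 bp
  150–167 → 18 bp
  168–193 → 26 bp
Sorted largest to smallest: 69, 61, 26, 19, 18 bp.

69, 61, 26, 19, 18 bp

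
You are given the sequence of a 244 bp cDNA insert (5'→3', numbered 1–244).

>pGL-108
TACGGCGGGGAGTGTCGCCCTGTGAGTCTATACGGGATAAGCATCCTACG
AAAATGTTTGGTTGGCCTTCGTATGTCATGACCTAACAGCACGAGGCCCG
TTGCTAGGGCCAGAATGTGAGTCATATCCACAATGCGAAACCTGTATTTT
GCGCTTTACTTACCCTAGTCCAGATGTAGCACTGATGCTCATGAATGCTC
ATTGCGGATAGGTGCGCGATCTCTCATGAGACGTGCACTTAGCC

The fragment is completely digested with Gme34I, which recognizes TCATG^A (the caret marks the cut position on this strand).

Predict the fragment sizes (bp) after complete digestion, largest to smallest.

113, 80, 35, 16 bp

Gme34I sites (TCATGA) start at positions 76, 189, 224.
Gme34I cuts after base 5 of each site (before the last base), so after positions 80, 193, 228.
Linear molecule, 3 cuts → 4 fragments:
  1–80 → 80 bp
  81–193 → 113 bp
  194–228 → 35 bp
  229–244 → 16 bp
Sorted largest to smallest: 113, 80, 35, 16 bp.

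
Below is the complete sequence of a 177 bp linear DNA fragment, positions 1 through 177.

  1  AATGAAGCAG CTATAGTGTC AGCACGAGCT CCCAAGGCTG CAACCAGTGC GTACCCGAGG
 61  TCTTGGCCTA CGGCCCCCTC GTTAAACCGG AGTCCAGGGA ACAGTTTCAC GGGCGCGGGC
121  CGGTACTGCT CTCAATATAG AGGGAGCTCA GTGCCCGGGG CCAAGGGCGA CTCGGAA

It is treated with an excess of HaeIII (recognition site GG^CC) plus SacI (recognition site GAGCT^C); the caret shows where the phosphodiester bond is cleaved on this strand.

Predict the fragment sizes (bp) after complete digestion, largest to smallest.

46, 36, 30, 29, 17, 12, 7 bp

HaeIII sites (GGCC) start at positions 65, 72, 118, 159.
HaeIII cuts after base 2 of each site, so after positions 66, 73, 119, 160.
SacI sites (GAGCTC) start at positions 26, 144.
SacI cuts after base 5 of each site (before the last base), so after positions 30, 148.
Combined cut positions: 30, 66, 73, 119, 148, 160.
Linear molecule, 6 cuts → 7 fragments:
  1–30 → 30 bp
  31–66 → 36 bp
  67–73 → 7 bp
  74–119 → 46 bp
  120–148 → 29 bp
  149–160 → 12 bp
  161–177 → 17 bp
Sorted largest to smallest: 46, 36, 30, 29, 17, 12, 7 bp.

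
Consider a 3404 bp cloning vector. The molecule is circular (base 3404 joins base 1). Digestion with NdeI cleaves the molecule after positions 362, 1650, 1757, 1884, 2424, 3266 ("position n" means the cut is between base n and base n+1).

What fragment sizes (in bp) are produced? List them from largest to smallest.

Circular molecule, 6 cuts → 6 fragments:
  1650 − 362 = 1288 bp
  1757 − 1650 = 107 bp
  1884 − 1757 = 127 bp
  2424 − 1884 = 540 bp
  3266 − 2424 = 842 bp
  wrap: 3404 − 3266 + 362 = 500 bp
Sorted largest to smallest: 1288, 842, 540, 500, 127, 107 bp.

1288, 842, 540, 500, 127, 107 bp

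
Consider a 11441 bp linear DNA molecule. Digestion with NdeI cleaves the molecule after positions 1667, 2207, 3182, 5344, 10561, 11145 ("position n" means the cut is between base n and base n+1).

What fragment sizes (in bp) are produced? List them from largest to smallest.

Linear molecule, 6 cuts → 7 fragments:
  1667 − 0 = 1667 bp
  2207 − 1667 = 540 bp
  3182 − 2207 = 975 bp
  5344 − 3182 = 2162 bp
  10561 − 5344 = 5217 bp
  11145 − 10561 = 584 bp
  11441 − 11145 = 296 bp
Sorted largest to smallest: 5217, 2162, 1667, 975, 584, 540, 296 bp.

5217, 2162, 1667, 975, 584, 540, 296 bp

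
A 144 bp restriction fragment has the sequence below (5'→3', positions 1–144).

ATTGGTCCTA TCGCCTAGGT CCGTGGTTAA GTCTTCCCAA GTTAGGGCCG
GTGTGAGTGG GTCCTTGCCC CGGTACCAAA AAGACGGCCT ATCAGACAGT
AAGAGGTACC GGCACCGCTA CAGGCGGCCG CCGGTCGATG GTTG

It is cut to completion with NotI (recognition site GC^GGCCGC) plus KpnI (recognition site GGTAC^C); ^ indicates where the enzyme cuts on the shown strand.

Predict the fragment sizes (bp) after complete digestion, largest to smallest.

76, 33, 19, 16 bp

The NotI site (GCGGCCGC) starts at position 124.
NotI cuts after base 2 of each site, so after position 125.
KpnI sites (GGTACC) start at positions 72, 105.
KpnI cuts after base 5 of each site (before the last base), so after positions 76, 109.
Combined cut positions: 76, 109, 125.
Linear molecule, 3 cuts → 4 fragments:
  1–76 → 76 bp
  77–109 → 33 bp
  110–125 → 16 bp
  126–144 → 19 bp
Sorted largest to smallest: 76, 33, 19, 16 bp.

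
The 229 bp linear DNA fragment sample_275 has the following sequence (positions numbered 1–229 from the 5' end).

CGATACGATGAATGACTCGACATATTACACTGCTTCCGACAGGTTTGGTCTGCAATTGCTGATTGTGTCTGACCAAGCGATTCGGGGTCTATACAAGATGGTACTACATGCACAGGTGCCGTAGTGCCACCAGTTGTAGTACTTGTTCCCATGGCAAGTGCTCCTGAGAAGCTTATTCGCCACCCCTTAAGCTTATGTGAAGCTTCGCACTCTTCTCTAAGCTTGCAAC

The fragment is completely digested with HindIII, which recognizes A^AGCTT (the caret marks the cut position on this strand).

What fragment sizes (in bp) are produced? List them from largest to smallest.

169, 20, 19, 11, 10 bp

HindIII sites (AAGCTT) start at positions 169, 189, 200, 219.
HindIII cuts after the first base of each site, so after positions 169, 189, 200, 219.
Linear molecule, 4 cuts → 5 fragments:
  1–169 → 169 bp
  170–189 → 20 bp
  190–200 → 11 bp
  201–219 → 19 bp
  220–229 → 10 bp
Sorted largest to smallest: 169, 20, 19, 11, 10 bp.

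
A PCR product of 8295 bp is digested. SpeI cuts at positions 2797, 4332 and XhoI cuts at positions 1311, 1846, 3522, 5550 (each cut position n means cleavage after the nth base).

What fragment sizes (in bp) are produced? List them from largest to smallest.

2745, 1311, 1218, 951, 810, 725, 535 bp

Combined cut positions (sorted): 1311, 1846, 2797, 3522, 4332, 5550.
Linear molecule, 6 cuts → 7 fragments:
  1311 − 0 = 1311 bp
  1846 − 1311 = 535 bp
  2797 − 1846 = 951 bp
  3522 − 2797 = 725 bp
  4332 − 3522 = 810 bp
  5550 − 4332 = 1218 bp
  8295 − 5550 = 2745 bp
Sorted largest to smallest: 2745, 1311, 1218, 951, 810, 725, 535 bp.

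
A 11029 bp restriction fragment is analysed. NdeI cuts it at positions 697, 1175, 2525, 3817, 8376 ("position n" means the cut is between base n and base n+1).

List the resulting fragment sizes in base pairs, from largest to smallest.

4559, 2653, 1350, 1292, 697, 478 bp

Linear molecule, 5 cuts → 6 fragments:
  697 − 0 = 697 bp
  1175 − 697 = 478 bp
  2525 − 1175 = 1350 bp
  3817 − 2525 = 1292 bp
  8376 − 3817 = 4559 bp
  11029 − 8376 = 2653 bp
Sorted largest to smallest: 4559, 2653, 1350, 1292, 697, 478 bp.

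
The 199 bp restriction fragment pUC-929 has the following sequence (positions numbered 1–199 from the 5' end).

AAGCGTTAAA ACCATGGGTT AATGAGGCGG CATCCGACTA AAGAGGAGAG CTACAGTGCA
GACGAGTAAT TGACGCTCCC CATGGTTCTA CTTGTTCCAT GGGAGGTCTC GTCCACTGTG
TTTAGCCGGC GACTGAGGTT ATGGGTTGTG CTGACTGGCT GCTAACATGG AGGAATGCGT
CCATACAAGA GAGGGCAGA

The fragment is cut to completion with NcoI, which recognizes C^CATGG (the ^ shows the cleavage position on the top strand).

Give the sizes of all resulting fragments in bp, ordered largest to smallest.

NcoI sites (CCATGG) start at positions 12, 80, 97.
NcoI cuts after the first base of each site, so after positions 12, 80, 97.
Linear molecule, 3 cuts → 4 fragments:
  1–12 → 12 bp
  13–80 → 68 bp
  81–97 → 17 bp
  98–199 → 102 bp
Sorted largest to smallest: 102, 68, 17, 12 bp.

102, 68, 17, 12 bp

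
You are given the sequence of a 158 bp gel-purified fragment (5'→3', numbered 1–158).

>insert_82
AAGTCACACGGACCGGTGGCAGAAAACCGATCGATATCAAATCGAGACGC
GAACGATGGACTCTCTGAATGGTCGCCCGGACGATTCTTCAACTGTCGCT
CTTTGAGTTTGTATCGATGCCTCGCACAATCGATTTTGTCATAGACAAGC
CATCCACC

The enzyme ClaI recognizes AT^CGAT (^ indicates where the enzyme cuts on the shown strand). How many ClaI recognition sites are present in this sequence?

3

ATCGAT occurs starting at positions 30, 113, 129.
ClaI cuts at 3 sites.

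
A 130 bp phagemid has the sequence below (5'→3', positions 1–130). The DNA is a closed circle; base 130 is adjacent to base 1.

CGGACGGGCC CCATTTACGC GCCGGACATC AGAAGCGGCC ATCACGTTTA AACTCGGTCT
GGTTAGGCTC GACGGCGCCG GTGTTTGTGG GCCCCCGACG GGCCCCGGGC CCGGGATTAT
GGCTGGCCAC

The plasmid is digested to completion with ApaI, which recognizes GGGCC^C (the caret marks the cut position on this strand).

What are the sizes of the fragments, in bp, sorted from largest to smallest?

ApaI sites (GGGCCC) start at positions 6, 89, 100, 107.
ApaI cuts after base 5 of each site (before the last base), so after positions 10, 93, 104, 111.
Circular molecule, 4 cuts → 4 fragments:
  11–93 → 83 bp
  94–104 → 11 bp
  105–111 → 7 bp
  112–130 then 1–10 → 19 + 10 = 29 bp
Sorted largest to smallest: 83, 29, 11, 7 bp.

83, 29, 11, 7 bp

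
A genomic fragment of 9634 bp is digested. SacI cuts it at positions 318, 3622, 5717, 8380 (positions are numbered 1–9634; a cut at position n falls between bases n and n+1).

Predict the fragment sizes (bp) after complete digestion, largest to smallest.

Linear molecule, 4 cuts → 5 fragments:
  318 − 0 = 318 bp
  3622 − 318 = 3304 bp
  5717 − 3622 = 2095 bp
  8380 − 5717 = 2663 bp
  9634 − 8380 = 1254 bp
Sorted largest to smallest: 3304, 2663, 2095, 1254, 318 bp.

3304, 2663, 2095, 1254, 318 bp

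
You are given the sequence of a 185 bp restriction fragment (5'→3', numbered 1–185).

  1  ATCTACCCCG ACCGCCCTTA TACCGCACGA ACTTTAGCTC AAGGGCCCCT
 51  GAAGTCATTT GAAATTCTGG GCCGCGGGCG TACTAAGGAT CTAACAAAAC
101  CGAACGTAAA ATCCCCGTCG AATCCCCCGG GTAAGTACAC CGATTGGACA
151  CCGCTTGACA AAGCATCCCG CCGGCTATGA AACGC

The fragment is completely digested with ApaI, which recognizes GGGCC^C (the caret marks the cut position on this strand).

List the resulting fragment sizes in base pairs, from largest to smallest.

138, 47 bp

The ApaI site (GGGCCC) starts at position 43.
ApaI cuts after base 5 of each site (before the last base), so after position 47.
Linear molecule, 1 cut → 2 fragments:
  1–47 → 47 bp
  48–185 → 138 bp
Sorted largest to smallest: 138, 47 bp.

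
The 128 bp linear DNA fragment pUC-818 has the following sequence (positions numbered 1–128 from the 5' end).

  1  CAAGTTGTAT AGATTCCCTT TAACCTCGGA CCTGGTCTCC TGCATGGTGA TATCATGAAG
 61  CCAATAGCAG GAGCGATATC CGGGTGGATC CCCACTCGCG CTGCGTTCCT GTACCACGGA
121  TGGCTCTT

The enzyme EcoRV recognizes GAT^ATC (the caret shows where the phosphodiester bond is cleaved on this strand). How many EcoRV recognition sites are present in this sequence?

GATATC occurs starting at positions 49, 75.
EcoRV cuts at 2 sites.

2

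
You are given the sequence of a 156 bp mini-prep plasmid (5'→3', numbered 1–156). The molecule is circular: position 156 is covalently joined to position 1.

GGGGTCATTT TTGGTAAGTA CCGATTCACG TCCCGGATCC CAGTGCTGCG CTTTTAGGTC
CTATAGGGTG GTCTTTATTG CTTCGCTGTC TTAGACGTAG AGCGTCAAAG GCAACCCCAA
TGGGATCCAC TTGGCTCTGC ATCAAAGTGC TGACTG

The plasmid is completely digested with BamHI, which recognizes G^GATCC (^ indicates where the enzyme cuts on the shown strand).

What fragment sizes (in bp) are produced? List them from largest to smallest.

BamHI sites (GGATCC) start at positions 35, 123.
BamHI cuts after the first base of each site, so after positions 35, 123.
Circular molecule, 2 cuts → 2 fragments:
  36–123 → 88 bp
  124–156 then 1–35 → 33 + 35 = 68 bp
Sorted largest to smallest: 88, 68 bp.

88, 68 bp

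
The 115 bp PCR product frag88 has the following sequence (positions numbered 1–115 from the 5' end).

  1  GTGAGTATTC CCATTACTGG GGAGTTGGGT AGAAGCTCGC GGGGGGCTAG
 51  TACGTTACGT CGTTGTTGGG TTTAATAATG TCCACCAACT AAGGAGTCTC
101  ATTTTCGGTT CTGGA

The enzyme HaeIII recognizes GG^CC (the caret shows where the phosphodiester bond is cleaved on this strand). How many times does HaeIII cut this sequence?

No occurrence of GGCC is present in the sequence.
HaeIII does not cut: 0 sites.

0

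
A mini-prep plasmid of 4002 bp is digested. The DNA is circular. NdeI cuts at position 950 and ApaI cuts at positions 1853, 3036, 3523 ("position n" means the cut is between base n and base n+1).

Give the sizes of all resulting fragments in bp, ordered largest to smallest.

Combined cut positions (sorted): 950, 1853, 3036, 3523.
Circular molecule, 4 cuts → 4 fragments:
  1853 − 950 = 903 bp
  3036 − 1853 = 1183 bp
  3523 − 3036 = 487 bp
  wrap: 4002 − 3523 + 950 = 1429 bp
Sorted largest to smallest: 1429, 1183, 903, 487 bp.

1429, 1183, 903, 487 bp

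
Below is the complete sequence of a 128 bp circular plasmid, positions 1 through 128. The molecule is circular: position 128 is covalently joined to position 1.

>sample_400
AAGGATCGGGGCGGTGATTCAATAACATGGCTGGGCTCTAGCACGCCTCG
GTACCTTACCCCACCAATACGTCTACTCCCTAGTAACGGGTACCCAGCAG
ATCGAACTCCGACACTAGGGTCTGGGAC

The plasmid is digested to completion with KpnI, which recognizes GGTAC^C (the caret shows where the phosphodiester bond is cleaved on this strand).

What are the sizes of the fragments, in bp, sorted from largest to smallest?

KpnI sites (GGTACC) start at positions 50, 89.
KpnI cuts after base 5 of each site (before the last base), so after positions 54, 93.
Circular molecule, 2 cuts → 2 fragments:
  55–93 → 39 bp
  94–128 then 1–54 → 35 + 54 = 89 bp
Sorted largest to smallest: 89, 39 bp.

89, 39 bp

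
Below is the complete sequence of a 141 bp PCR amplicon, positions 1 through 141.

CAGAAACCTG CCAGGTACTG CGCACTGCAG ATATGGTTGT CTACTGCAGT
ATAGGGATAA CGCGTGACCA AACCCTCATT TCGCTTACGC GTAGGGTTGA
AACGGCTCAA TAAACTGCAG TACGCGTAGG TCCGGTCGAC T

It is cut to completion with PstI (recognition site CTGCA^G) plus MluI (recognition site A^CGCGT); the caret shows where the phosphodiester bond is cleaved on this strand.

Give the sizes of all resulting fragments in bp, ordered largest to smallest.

32, 29, 27, 19, 19, 12, 3 bp

PstI sites (CTGCAG) start at positions 25, 44, 115.
PstI cuts after base 5 of each site (before the last base), so after positions 29, 48, 119.
MluI sites (ACGCGT) start at positions 60, 87, 122.
MluI cuts after the first base of each site, so after positions 60, 87, 122.
Combined cut positions: 29, 48, 60, 87, 119, 122.
Linear molecule, 6 cuts → 7 fragments:
  1–29 → 29 bp
  30–48 → 19 bp
  49–60 → 12 bp
  61–87 → 27 bp
  88–119 → 32 bp
  120–122 → 3 bp
  123–141 → 19 bp
Sorted largest to smallest: 32, 29, 27, 19, 19, 12, 3 bp.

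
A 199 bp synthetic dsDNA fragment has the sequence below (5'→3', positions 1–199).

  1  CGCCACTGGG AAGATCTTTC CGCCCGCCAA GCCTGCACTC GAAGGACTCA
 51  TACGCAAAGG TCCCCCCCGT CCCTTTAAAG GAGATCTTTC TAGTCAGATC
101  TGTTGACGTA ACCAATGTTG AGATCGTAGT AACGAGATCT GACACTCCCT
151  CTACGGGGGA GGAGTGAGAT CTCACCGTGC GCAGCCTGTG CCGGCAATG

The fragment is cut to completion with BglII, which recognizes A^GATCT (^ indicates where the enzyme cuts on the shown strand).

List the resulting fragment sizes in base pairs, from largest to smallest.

BglII sites (AGATCT) start at positions 12, 82, 96, 135, 167.
BglII cuts after the first base of each site, so after positions 12, 82, 96, 135, 167.
Linear molecule, 5 cuts → 6 fragments:
  1–12 → 12 bp
  13–82 → 70 bp
  83–96 → 14 bp
  97–135 → 39 bp
  136–167 → 32 bp
  168–199 → 32 bp
Sorted largest to smallest: 70, 39, 32, 32, 14, 12 bp.

70, 39, 32, 32, 14, 12 bp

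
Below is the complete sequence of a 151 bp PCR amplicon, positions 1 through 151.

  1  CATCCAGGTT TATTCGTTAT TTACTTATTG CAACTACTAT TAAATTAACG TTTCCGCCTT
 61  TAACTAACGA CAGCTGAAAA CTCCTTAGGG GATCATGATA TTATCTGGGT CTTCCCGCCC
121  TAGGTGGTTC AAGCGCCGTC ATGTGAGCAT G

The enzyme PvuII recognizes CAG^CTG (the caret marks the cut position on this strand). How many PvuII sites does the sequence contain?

CAGCTG occurs starting at position 71.
PvuII cuts at 1 site.

1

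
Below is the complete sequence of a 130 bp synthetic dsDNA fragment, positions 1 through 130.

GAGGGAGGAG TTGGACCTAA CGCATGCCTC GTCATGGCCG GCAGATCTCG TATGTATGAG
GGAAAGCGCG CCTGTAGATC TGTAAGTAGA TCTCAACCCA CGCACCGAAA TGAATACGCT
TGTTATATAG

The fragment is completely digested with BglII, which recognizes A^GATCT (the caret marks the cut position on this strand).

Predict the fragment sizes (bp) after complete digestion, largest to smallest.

43, 42, 33, 12 bp

BglII sites (AGATCT) start at positions 43, 76, 88.
BglII cuts after the first base of each site, so after positions 43, 76, 88.
Linear molecule, 3 cuts → 4 fragments:
  1–43 → 43 bp
  44–76 → 33 bp
  77–88 → 12 bp
  89–130 → 42 bp
Sorted largest to smallest: 43, 42, 33, 12 bp.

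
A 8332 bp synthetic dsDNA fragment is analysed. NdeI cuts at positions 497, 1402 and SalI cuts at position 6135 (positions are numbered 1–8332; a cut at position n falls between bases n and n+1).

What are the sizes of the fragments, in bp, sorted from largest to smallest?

Combined cut positions (sorted): 497, 1402, 6135.
Linear molecule, 3 cuts → 4 fragments:
  497 − 0 = 497 bp
  1402 − 497 = 905 bp
  6135 − 1402 = 4733 bp
  8332 − 6135 = 2197 bp
Sorted largest to smallest: 4733, 2197, 905, 497 bp.

4733, 2197, 905, 497 bp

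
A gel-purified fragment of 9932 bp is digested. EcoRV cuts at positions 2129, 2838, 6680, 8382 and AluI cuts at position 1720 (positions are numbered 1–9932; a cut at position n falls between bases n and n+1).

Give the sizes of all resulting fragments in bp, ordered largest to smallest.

3842, 1720, 1702, 1550, 709, 409 bp

Combined cut positions (sorted): 1720, 2129, 2838, 6680, 8382.
Linear molecule, 5 cuts → 6 fragments:
  1720 − 0 = 1720 bp
  2129 − 1720 = 409 bp
  2838 − 2129 = 709 bp
  6680 − 2838 = 3842 bp
  8382 − 6680 = 1702 bp
  9932 − 8382 = 1550 bp
Sorted largest to smallest: 3842, 1720, 1702, 1550, 709, 409 bp.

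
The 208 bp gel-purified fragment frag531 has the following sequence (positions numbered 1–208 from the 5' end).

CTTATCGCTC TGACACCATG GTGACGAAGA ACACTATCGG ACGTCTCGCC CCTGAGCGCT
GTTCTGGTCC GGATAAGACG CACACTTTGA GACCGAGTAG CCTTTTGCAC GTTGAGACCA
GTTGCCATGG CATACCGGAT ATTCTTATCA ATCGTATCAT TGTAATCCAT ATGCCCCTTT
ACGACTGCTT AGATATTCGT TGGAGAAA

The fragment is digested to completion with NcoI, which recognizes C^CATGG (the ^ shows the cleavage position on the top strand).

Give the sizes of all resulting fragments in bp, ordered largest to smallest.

109, 83, 16 bp

NcoI sites (CCATGG) start at positions 16, 125.
NcoI cuts after the first base of each site, so after positions 16, 125.
Linear molecule, 2 cuts → 3 fragments:
  1–16 → 16 bp
  17–125 → 109 bp
  126–208 → 83 bp
Sorted largest to smallest: 109, 83, 16 bp.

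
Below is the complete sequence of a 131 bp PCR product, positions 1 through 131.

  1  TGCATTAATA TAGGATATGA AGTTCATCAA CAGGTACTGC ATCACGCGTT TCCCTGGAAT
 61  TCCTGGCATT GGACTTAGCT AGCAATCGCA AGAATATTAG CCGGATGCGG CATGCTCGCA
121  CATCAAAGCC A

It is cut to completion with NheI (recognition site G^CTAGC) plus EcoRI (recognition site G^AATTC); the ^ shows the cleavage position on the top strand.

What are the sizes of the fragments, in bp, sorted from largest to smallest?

57, 53, 21 bp

The NheI site (GCTAGC) starts at position 78.
NheI cuts after the first base of each site, so after position 78.
The EcoRI site (GAATTC) starts at position 57.
EcoRI cuts after the first base of each site, so after position 57.
Combined cut positions: 57, 78.
Linear molecule, 2 cuts → 3 fragments:
  1–57 → 57 bp
  58–78 → 21 bp
  79–131 → 53 bp
Sorted largest to smallest: 57, 53, 21 bp.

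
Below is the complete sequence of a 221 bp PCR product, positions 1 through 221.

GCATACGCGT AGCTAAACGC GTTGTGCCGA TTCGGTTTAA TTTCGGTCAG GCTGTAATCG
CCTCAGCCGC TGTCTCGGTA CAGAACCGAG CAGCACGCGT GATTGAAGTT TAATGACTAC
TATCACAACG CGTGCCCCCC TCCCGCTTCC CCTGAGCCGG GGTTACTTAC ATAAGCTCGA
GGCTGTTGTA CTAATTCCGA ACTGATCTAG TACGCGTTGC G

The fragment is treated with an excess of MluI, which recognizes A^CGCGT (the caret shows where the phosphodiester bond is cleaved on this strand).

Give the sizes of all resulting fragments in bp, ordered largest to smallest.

MluI sites (ACGCGT) start at positions 5, 17, 95, 128, 212.
MluI cuts after the first base of each site, so after positions 5, 17, 95, 128, 212.
Linear molecule, 5 cuts → 6 fragments:
  1–5 → 5 bp
  6–17 → 12 bp
  18–95 → 78 bp
  96–128 → 33 bp
  129–212 → 84 bp
  213–221 → 9 bp
Sorted largest to smallest: 84, 78, 33, 12, 9, 5 bp.

84, 78, 33, 12, 9, 5 bp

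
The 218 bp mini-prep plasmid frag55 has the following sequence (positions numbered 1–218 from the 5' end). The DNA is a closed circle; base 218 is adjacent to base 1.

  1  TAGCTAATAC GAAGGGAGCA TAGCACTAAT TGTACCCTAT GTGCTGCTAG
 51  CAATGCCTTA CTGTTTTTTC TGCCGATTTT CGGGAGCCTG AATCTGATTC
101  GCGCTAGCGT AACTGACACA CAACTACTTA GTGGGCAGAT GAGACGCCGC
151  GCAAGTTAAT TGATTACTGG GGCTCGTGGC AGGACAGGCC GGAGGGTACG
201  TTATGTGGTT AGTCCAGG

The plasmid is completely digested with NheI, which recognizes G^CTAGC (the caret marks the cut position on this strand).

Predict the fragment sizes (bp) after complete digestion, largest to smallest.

NheI sites (GCTAGC) start at positions 46, 103.
NheI cuts after the first base of each site, so after positions 46, 103.
Circular molecule, 2 cuts → 2 fragments:
  47–103 → 57 bp
  104–218 then 1–46 → 115 + 46 = 161 bp
Sorted largest to smallest: 161, 57 bp.

161, 57 bp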